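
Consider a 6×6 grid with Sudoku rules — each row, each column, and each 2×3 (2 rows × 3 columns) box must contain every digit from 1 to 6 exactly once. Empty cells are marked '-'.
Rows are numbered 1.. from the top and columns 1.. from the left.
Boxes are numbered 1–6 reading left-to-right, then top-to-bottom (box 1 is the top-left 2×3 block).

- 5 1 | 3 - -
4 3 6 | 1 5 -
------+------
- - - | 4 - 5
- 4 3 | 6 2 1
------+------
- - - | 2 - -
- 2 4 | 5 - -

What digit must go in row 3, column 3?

Row 3 already contains {4, 5}.
Column 3 already contains {1, 3, 4, 6}.
Its 2×3 block (box 3) already contains {3, 4}.
The only value from 1–6 not eliminated is 2, so row 3, column 3 = 2.

2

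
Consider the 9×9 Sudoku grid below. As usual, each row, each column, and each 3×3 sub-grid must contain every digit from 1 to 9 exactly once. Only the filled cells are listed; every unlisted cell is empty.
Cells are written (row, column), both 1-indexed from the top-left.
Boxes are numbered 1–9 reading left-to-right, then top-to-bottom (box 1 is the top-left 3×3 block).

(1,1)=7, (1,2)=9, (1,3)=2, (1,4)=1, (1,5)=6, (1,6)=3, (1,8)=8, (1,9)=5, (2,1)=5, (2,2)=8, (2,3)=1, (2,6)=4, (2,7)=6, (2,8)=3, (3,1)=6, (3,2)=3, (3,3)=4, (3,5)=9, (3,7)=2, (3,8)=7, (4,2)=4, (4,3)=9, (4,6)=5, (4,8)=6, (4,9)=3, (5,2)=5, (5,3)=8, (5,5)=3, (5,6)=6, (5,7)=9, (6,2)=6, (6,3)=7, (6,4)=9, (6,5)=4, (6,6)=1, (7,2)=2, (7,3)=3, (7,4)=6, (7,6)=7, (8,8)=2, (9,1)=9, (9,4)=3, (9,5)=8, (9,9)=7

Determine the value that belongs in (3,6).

Row 3 already contains {2, 3, 4, 6, 7, 9}.
Column 6 already contains {1, 3, 4, 5, 6, 7}.
Its 3×3 block (box 2) already contains {1, 3, 4, 6, 9}.
The only value from 1–9 not eliminated is 8, so (3,6) = 8.

8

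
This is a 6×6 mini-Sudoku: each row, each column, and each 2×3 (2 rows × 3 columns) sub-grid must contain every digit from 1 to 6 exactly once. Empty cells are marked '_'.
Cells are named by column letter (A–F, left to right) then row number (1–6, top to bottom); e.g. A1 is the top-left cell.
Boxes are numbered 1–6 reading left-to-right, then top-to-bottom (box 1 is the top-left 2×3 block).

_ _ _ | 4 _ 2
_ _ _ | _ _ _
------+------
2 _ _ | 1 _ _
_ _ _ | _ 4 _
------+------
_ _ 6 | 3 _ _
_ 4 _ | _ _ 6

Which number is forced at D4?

Cell D4 itself could take any of {2, 5, 6} by direct elimination.
Consider where 2 can go in row 4.
A4 is out (column A already has a 2).
B4 is out (box 3 already has a 2).
C4 is out (box 3 already has a 2).
F4 is out (column F already has a 2).
So the only cell in row 4 that can hold 2 is D4.
Therefore D4 = 2.

2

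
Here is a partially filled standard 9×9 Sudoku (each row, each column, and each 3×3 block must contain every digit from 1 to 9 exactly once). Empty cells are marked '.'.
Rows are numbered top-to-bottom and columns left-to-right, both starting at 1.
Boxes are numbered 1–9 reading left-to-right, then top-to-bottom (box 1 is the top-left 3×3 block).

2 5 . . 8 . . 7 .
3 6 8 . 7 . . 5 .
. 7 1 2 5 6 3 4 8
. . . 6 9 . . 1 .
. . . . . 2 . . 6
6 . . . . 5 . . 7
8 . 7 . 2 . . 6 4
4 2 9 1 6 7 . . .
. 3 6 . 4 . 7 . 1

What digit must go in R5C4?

7

Cell R5C4 itself could take any of {3, 4, 7, 8} by direct elimination.
Consider where 7 can go in box 5.
R4C6 is out (column 6 already has a 7).
R5C5 is out (column 5 already has a 7).
R6C4 is out (row 6 already has a 7).
R6C5 is out (row 6 already has a 7).
So the only cell in box 5 that can hold 7 is R5C4.
Therefore R5C4 = 7.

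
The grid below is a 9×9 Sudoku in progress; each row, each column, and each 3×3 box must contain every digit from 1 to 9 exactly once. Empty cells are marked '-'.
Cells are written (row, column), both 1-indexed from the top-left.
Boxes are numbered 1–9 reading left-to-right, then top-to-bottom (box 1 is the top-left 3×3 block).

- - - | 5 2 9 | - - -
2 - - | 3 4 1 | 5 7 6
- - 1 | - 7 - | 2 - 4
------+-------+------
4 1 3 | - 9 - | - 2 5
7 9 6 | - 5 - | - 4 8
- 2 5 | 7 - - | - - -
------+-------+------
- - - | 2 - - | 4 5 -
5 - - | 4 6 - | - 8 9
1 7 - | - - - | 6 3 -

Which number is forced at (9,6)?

Cell (9,6) itself could take any of {5, 8} by direct elimination.
Consider where 5 can go in row 9.
(9,3) is out (column 3 already has a 5).
(9,4) is out (column 4 already has a 5).
(9,5) is out (column 5 already has a 5).
(9,9) is out (column 9 already has a 5).
So the only cell in row 9 that can hold 5 is (9,6).
Therefore (9,6) = 5.

5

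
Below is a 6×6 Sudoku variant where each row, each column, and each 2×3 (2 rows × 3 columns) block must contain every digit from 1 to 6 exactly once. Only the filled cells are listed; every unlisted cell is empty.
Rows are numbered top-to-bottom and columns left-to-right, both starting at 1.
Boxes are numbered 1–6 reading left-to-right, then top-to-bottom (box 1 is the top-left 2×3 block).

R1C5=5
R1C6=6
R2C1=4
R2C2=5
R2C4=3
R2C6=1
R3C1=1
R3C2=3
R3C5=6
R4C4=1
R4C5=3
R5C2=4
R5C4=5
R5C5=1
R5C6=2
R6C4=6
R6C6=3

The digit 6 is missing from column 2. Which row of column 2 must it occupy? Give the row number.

4

Consider where 6 can go in column 2.
R1C2 is out (row 1 already has a 6).
R6C2 is out (row 6 already has a 6).
So the only cell in column 2 that can hold 6 is R4C2.
That is row 4.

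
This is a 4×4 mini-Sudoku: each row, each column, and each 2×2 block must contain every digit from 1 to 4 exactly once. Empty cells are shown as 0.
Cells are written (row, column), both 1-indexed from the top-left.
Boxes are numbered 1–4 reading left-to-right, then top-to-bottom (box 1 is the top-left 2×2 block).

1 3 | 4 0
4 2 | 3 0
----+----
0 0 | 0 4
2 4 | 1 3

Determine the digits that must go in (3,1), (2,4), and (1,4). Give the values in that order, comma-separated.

For (3,1):
  Row 3 already contains {4}.
  Column 1 already contains {1, 2, 4}.
  Its 2×2 block (box 3) already contains {2, 4}.
  The only value from 1–4 not eliminated is 3, so (3,1) = 3.
For (2,4):
  Row 2 already contains {2, 3, 4}.
  Column 4 already contains {3, 4}.
  Its 2×2 block (box 2) already contains {3, 4}.
  The only value from 1–4 not eliminated is 1, so (2,4) = 1.
For (1,4):
  Row 1 already contains {1, 3, 4}.
  Column 4 already contains {3, 4}.
  Its 2×2 block (box 2) already contains {3, 4}.
  The only value from 1–4 not eliminated is 2, so (1,4) = 2.

3,1,2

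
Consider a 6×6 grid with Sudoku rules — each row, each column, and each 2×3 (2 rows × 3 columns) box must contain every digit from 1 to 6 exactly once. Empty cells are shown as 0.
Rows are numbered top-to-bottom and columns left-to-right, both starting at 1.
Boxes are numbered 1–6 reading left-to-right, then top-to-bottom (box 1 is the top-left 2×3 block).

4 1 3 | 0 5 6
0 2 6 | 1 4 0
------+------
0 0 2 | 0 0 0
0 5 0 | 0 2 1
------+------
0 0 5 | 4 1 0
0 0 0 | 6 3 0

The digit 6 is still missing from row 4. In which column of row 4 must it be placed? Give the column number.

Consider where 6 can go in row 4.
R4C3 is out (column 3 already has a 6).
R4C4 is out (column 4 already has a 6).
So the only cell in row 4 that can hold 6 is R4C1.
That is column 1.

1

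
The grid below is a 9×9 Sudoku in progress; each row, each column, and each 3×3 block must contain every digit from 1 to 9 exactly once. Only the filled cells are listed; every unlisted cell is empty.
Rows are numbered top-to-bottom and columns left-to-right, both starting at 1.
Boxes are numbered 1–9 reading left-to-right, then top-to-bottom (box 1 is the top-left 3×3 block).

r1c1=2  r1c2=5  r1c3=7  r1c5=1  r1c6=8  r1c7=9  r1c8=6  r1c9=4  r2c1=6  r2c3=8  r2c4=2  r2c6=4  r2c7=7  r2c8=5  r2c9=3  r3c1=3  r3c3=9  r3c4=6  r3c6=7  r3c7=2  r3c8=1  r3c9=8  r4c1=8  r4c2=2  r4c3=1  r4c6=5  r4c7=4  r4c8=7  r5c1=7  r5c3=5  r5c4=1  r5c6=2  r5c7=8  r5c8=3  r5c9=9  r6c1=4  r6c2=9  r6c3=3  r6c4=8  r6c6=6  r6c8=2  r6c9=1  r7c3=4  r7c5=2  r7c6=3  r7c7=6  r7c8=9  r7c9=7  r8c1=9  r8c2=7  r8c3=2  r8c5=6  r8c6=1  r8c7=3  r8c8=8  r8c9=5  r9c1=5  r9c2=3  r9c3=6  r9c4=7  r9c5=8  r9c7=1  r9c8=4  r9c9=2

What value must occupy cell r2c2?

Row 2 already contains {2, 3, 4, 5, 6, 7, 8}.
Column 2 already contains {2, 3, 5, 7, 9}.
Its 3×3 block (box 1) already contains {2, 3, 5, 6, 7, 8, 9}.
The only value from 1–9 not eliminated is 1, so r2c2 = 1.

1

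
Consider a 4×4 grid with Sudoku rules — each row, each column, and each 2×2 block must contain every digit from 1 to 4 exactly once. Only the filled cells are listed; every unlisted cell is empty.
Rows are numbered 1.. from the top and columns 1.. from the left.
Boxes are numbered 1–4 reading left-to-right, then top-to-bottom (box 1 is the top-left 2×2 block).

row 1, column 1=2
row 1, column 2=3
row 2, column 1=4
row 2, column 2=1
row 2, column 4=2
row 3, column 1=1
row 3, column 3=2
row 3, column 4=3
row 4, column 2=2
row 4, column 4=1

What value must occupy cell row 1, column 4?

Row 1 already contains {2, 3}.
Column 4 already contains {1, 2, 3}.
Its 2×2 block (box 2) already contains {2}.
The only value from 1–4 not eliminated is 4, so row 1, column 4 = 4.

4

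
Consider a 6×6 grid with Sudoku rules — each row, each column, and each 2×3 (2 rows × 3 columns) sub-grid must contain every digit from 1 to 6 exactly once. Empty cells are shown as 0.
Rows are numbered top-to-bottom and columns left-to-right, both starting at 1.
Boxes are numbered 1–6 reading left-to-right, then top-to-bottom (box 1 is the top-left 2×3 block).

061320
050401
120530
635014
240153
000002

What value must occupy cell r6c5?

Cell r6c5 itself could take any of {4, 6} by direct elimination.
Consider where 4 can go in row 6.
r6c1 is out (box 5 already has a 4).
r6c2 is out (column 2 already has a 4).
r6c3 is out (box 5 already has a 4).
r6c4 is out (column 4 already has a 4).
So the only cell in row 6 that can hold 4 is r6c5.
Therefore r6c5 = 4.

4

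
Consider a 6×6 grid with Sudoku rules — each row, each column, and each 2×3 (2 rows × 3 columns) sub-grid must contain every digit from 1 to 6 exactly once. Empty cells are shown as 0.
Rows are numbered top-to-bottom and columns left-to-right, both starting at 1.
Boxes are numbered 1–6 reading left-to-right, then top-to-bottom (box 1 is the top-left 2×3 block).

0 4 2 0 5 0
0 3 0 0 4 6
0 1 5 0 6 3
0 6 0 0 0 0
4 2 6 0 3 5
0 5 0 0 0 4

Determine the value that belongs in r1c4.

Cell r1c4 itself could take any of {1, 3} by direct elimination.
Consider where 3 can go in column 4.
r2c4 is out (row 2 already has a 3).
r3c4 is out (row 3 already has a 3).
r4c4 is out (box 4 already has a 3).
r5c4 is out (row 5 already has a 3).
r6c4 is out (box 6 already has a 3).
So the only cell in column 4 that can hold 3 is r1c4.
Therefore r1c4 = 3.

3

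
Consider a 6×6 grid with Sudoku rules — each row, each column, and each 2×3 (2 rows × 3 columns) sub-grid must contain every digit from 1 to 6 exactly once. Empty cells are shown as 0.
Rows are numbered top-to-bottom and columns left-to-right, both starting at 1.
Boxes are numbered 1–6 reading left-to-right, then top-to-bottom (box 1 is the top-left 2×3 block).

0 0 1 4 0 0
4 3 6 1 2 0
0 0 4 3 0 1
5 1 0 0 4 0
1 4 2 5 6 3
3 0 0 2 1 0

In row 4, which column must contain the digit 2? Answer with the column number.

Consider where 2 can go in row 4.
R4C3 is out (column 3 already has a 2).
R4C4 is out (column 4 already has a 2).
So the only cell in row 4 that can hold 2 is R4C6.
That is column 6.

6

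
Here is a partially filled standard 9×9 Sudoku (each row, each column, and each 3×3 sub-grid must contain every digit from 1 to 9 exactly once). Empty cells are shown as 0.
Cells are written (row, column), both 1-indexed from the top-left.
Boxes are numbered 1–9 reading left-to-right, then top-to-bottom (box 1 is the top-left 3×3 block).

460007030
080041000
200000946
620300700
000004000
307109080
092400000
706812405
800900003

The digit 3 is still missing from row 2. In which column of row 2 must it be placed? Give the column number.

3

Consider where 3 can go in row 2.
(2,1) is out (column 1 already has a 3).
(2,4) is out (column 4 already has a 3).
(2,7) is out (box 3 already has a 3).
(2,8) is out (column 8 already has a 3).
(2,9) is out (column 9 already has a 3).
So the only cell in row 2 that can hold 3 is (2,3).
That is column 3.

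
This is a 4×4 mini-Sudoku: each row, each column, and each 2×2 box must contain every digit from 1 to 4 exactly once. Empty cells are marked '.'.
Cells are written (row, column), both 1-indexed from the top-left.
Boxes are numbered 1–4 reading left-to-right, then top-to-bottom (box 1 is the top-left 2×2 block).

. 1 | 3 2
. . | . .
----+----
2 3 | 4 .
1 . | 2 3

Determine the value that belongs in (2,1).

3

Cell (2,1) itself could take any of {3, 4} by direct elimination.
Consider where 3 can go in box 1.
(1,1) is out (row 1 already has a 3).
(2,2) is out (column 2 already has a 3).
So the only cell in box 1 that can hold 3 is (2,1).
Therefore (2,1) = 3.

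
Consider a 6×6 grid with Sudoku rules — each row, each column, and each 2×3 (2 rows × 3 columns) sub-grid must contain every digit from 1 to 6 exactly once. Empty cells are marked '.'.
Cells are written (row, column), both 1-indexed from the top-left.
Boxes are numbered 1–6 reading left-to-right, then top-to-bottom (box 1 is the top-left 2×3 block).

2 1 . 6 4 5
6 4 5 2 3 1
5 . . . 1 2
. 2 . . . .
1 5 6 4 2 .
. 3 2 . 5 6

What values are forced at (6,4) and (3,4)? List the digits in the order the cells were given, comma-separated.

1,3

For (6,4):
  Row 6 already contains {2, 3, 5, 6}.
  Column 4 already contains {2, 4, 6}.
  Its 2×3 block (box 6) already contains {2, 4, 5, 6}.
  The only value from 1–6 not eliminated is 1, so (6,4) = 1.
For (3,4):
  Row 3 already contains {1, 2, 5}.
  Column 4 already contains {2, 4, 6}.
  Its 2×3 block (box 4) already contains {1, 2}.
  The only value from 1–6 not eliminated is 3, so (3,4) = 3.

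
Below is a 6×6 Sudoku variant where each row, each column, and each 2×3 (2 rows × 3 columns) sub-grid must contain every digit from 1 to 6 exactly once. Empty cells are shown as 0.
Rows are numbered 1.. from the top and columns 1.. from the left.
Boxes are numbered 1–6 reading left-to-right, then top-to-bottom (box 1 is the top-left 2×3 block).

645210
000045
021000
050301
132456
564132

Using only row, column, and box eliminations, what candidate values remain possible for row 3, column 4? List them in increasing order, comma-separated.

5,6

Row 3 already contains {1, 2}.
Column 4 already contains {1, 2, 3, 4}.
Its 2×3 block (box 4) already contains {1, 3}.
Removing those from 1–6 leaves {5, 6} as the candidates for row 3, column 4.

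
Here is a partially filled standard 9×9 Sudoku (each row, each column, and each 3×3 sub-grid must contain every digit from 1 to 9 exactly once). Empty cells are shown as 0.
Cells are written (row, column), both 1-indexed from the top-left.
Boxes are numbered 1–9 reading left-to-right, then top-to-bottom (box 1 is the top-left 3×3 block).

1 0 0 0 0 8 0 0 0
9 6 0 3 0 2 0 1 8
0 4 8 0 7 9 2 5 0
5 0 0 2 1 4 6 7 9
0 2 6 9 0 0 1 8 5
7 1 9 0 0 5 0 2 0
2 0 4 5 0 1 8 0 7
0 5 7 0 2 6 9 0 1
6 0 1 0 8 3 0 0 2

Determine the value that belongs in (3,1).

3

Row 3 already contains {2, 4, 5, 7, 8, 9}.
Column 1 already contains {1, 2, 5, 6, 7, 9}.
Its 3×3 block (box 1) already contains {1, 4, 6, 8, 9}.
The only value from 1–9 not eliminated is 3, so (3,1) = 3.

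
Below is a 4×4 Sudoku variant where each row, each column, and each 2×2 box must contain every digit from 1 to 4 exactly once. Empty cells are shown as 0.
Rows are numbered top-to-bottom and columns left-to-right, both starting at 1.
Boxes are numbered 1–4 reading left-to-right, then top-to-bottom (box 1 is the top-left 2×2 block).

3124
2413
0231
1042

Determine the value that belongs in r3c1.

Row 3 already contains {1, 2, 3}.
Column 1 already contains {1, 2, 3}.
Its 2×2 block (box 3) already contains {1, 2}.
The only value from 1–4 not eliminated is 4, so r3c1 = 4.

4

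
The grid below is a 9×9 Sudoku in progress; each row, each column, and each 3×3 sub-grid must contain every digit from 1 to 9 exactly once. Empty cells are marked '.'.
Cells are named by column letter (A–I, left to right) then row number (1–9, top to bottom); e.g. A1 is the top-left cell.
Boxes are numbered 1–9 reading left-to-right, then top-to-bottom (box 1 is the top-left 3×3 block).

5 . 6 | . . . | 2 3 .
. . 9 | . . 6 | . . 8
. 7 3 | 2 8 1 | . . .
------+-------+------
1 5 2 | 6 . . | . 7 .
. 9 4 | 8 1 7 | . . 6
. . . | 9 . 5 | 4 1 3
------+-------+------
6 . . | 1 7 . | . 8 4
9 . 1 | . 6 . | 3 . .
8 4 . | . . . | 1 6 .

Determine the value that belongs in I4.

9

Row 4 already contains {1, 2, 5, 6, 7}.
Column I already contains {3, 4, 6, 8}.
Its 3×3 block (box 6) already contains {1, 3, 4, 6, 7}.
The only value from 1–9 not eliminated is 9, so I4 = 9.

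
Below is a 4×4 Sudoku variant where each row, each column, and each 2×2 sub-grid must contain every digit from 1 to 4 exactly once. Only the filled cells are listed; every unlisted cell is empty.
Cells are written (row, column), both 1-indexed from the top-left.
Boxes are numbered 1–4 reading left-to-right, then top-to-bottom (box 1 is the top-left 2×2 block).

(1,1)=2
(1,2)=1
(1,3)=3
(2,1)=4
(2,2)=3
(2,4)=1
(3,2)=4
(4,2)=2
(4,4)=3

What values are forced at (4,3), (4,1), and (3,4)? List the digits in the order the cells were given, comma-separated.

For (4,3):
  Consider where 4 can go in row 4.
  (4,1) is out (column 1 already has a 4).
  So the only cell in row 4 that can hold 4 is (4,3).
  So (4,3) = 4.
For (4,1):
  Row 4 already contains {2, 3}.
  Column 1 already contains {2, 4}.
  Its 2×2 block (box 3) already contains {2, 4}.
  The only value from 1–4 not eliminated is 1, so (4,1) = 1.
For (3,4):
  Row 3 already contains {4}.
  Column 4 already contains {1, 3}.
  Its 2×2 block (box 4) already contains {3}.
  The only value from 1–4 not eliminated is 2, so (3,4) = 2.

4,1,2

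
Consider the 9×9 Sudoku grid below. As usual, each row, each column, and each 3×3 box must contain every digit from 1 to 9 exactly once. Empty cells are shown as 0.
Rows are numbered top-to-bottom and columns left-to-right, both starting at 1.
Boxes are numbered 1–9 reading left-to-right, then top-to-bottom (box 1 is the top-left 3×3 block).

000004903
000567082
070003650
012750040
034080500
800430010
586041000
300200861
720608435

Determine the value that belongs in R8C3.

9

Row 8 already contains {1, 2, 3, 6, 8}.
Column 3 already contains {2, 4, 6}.
Its 3×3 block (box 7) already contains {2, 3, 5, 6, 7, 8}.
The only value from 1–9 not eliminated is 9, so R8C3 = 9.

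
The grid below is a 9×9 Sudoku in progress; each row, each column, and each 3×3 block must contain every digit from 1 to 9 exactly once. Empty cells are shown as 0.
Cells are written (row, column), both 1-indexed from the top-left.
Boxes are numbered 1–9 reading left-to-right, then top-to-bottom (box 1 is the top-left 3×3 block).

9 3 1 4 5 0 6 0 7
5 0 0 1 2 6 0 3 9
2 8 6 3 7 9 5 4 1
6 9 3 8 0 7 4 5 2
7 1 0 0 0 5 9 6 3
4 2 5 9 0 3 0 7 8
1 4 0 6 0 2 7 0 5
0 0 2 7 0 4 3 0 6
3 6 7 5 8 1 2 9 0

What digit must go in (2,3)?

4

Row 2 already contains {1, 2, 3, 5, 6, 9}.
Column 3 already contains {1, 2, 3, 5, 6, 7}.
Its 3×3 block (box 1) already contains {1, 2, 3, 5, 6, 8, 9}.
The only value from 1–9 not eliminated is 4, so (2,3) = 4.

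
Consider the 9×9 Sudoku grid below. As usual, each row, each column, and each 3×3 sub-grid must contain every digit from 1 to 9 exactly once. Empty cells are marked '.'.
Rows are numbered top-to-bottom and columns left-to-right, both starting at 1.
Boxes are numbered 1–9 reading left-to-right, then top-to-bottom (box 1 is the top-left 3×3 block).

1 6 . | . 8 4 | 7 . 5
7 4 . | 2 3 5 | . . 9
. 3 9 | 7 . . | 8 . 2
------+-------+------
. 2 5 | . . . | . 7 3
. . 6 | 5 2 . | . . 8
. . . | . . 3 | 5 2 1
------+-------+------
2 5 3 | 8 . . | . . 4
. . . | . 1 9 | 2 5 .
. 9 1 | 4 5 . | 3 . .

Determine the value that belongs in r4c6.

Cell r4c6 itself could take any of {1, 6, 8} by direct elimination.
Consider where 8 can go in box 5.
r4c4 is out (column 4 already has a 8).
r4c5 is out (column 5 already has a 8).
r5c6 is out (row 5 already has a 8).
r6c4 is out (column 4 already has a 8).
r6c5 is out (column 5 already has a 8).
So the only cell in box 5 that can hold 8 is r4c6.
Therefore r4c6 = 8.

8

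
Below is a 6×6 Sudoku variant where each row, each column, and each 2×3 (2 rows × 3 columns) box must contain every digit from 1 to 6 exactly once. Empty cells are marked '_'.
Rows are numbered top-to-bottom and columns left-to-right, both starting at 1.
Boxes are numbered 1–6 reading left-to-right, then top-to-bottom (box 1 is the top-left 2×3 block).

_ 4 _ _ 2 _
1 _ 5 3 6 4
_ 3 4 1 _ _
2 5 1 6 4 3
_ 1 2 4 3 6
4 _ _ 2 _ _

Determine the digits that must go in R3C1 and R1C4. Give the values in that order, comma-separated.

6,5

For R3C1:
  Row 3 already contains {1, 3, 4}.
  Column 1 already contains {1, 2, 4}.
  Its 2×3 block (box 3) already contains {1, 2, 3, 4, 5}.
  The only value from 1–6 not eliminated is 6, so R3C1 = 6.
For R1C4:
  Row 1 already contains {2, 4}.
  Column 4 already contains {1, 2, 3, 4, 6}.
  Its 2×3 block (box 2) already contains {2, 3, 4, 6}.
  The only value from 1–6 not eliminated is 5, so R1C4 = 5.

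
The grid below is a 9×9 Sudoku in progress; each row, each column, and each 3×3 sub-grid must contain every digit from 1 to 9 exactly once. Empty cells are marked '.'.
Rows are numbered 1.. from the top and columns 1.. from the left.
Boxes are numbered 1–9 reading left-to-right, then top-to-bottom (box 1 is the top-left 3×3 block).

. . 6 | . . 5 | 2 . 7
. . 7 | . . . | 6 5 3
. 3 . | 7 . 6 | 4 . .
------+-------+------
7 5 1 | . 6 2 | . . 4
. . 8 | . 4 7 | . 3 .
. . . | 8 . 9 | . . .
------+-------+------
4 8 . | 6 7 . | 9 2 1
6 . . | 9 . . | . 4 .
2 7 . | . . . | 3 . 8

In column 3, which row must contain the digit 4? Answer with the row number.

6

Consider where 4 can go in column 3.
row 3, column 3 is out (row 3 already has a 4).
row 7, column 3 is out (row 7 already has a 4).
row 8, column 3 is out (row 8 already has a 4).
row 9, column 3 is out (box 7 already has a 4).
So the only cell in column 3 that can hold 4 is row 6, column 3.
That is row 6.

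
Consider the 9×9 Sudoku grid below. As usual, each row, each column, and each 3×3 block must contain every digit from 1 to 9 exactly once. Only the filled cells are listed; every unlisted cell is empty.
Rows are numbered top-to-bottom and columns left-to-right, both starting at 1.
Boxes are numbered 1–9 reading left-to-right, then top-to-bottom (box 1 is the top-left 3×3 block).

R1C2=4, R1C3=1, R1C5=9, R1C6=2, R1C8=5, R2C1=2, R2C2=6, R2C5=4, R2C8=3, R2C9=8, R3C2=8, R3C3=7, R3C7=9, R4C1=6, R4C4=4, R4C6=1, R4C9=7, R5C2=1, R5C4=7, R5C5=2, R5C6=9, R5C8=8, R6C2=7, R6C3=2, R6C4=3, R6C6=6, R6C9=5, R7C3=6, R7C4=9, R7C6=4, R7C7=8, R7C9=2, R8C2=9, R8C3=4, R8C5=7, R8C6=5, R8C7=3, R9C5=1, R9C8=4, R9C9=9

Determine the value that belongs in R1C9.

6

Row 1 already contains {1, 2, 4, 5, 9}.
Column 9 already contains {2, 5, 7, 8, 9}.
Its 3×3 block (box 3) already contains {3, 5, 8, 9}.
The only value from 1–9 not eliminated is 6, so R1C9 = 6.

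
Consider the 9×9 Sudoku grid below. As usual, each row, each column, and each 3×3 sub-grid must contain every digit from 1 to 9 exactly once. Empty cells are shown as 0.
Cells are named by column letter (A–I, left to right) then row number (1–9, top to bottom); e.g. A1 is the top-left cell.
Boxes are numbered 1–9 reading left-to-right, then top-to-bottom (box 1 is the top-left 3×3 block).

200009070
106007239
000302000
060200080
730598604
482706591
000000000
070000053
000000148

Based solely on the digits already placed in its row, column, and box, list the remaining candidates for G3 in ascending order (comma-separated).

4,8

Row 3 already contains {2, 3}.
Column G already contains {1, 2, 5, 6}.
Its 3×3 block (box 3) already contains {2, 3, 7, 9}.
Removing those from 1–9 leaves {4, 8} as the candidates for G3.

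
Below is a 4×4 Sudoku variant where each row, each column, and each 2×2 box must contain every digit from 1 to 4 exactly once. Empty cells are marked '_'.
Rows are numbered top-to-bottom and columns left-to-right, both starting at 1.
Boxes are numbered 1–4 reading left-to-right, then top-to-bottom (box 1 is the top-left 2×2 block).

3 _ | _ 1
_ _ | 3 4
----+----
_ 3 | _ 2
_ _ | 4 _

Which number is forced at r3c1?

4

Cell r3c1 itself could take any of {1, 4} by direct elimination.
Consider where 4 can go in box 3.
r4c1 is out (row 4 already has a 4).
r4c2 is out (row 4 already has a 4).
So the only cell in box 3 that can hold 4 is r3c1.
Therefore r3c1 = 4.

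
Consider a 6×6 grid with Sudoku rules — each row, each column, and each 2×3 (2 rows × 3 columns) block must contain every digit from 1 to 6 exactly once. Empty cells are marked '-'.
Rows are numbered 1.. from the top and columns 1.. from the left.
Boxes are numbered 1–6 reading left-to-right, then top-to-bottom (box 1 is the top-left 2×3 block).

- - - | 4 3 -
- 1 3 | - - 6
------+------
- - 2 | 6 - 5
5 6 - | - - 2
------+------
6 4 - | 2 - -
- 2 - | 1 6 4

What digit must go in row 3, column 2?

Row 3 already contains {2, 5, 6}.
Column 2 already contains {1, 2, 4, 6}.
Its 2×3 block (box 3) already contains {2, 5, 6}.
The only value from 1–6 not eliminated is 3, so row 3, column 2 = 3.

3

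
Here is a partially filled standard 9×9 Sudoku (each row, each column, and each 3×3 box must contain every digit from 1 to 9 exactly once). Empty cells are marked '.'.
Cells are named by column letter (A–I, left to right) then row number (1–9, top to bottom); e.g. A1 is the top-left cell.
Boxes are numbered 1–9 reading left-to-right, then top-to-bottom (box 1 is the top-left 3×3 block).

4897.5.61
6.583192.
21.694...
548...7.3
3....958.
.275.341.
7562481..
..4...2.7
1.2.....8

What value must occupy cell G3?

8

Cell G3 itself could take any of {3, 8} by direct elimination.
Consider where 8 can go in column G.
G1 is out (row 1 already has a 8).
G9 is out (row 9 already has a 8).
So the only cell in column G that can hold 8 is G3.
Therefore G3 = 8.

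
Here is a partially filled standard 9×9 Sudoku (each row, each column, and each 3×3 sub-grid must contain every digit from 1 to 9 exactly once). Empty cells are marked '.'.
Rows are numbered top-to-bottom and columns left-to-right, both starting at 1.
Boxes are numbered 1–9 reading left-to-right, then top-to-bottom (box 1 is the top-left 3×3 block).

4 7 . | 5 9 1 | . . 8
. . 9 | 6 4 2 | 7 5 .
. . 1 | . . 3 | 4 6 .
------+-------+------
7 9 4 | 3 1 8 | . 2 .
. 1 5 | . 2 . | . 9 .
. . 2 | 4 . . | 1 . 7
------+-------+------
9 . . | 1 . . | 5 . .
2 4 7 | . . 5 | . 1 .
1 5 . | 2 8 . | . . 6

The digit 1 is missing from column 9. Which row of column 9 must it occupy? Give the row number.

2

Consider where 1 can go in column 9.
r3c9 is out (row 3 already has a 1).
r4c9 is out (row 4 already has a 1).
r5c9 is out (row 5 already has a 1).
r7c9 is out (row 7 already has a 1).
r8c9 is out (row 8 already has a 1).
So the only cell in column 9 that can hold 1 is r2c9.
That is row 2.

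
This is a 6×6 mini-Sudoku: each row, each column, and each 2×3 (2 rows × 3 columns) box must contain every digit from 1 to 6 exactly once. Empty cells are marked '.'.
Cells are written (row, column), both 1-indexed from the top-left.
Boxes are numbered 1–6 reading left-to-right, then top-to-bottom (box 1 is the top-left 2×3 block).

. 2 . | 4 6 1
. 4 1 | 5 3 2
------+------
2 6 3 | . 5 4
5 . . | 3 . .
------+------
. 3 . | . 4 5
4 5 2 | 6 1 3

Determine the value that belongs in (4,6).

Row 4 already contains {3, 5}.
Column 6 already contains {1, 2, 3, 4, 5}.
Its 2×3 block (box 4) already contains {3, 4, 5}.
The only value from 1–6 not eliminated is 6, so (4,6) = 6.

6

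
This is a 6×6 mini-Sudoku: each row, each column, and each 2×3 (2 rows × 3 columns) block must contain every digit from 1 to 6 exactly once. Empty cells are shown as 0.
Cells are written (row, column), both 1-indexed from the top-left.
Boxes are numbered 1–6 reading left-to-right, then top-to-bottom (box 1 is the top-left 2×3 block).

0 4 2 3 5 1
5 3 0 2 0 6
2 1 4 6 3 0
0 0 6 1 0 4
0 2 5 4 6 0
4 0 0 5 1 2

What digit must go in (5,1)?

1

Cell (5,1) itself could take any of {1, 3} by direct elimination.
Consider where 1 can go in row 5.
(5,6) is out (column 6 already has a 1).
So the only cell in row 5 that can hold 1 is (5,1).
Therefore (5,1) = 1.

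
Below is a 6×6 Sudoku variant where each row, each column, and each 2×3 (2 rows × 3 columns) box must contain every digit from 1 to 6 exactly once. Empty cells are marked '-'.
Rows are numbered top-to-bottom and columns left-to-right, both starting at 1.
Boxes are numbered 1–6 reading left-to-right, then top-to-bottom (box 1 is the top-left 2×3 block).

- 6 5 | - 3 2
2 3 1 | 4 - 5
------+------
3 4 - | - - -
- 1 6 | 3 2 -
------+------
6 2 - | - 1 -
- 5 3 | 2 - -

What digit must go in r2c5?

Row 2 already contains {1, 2, 3, 4, 5}.
Column 5 already contains {1, 2, 3}.
Its 2×3 block (box 2) already contains {2, 3, 4, 5}.
The only value from 1–6 not eliminated is 6, so r2c5 = 6.

6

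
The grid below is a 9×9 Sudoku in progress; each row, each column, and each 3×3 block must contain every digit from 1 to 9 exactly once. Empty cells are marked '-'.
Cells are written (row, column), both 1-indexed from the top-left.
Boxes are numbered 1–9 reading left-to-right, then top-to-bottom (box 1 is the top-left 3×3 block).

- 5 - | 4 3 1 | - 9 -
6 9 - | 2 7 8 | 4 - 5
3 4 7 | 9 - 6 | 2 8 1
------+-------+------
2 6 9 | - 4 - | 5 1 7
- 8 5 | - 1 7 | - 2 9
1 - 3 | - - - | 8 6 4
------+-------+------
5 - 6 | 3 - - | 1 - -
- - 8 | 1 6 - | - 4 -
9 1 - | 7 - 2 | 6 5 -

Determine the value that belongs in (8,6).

5

Cell (8,6) itself could take any of {5, 9} by direct elimination.
Consider where 5 can go in box 8.
(7,5) is out (row 7 already has a 5).
(7,6) is out (row 7 already has a 5).
(9,5) is out (row 9 already has a 5).
So the only cell in box 8 that can hold 5 is (8,6).
Therefore (8,6) = 5.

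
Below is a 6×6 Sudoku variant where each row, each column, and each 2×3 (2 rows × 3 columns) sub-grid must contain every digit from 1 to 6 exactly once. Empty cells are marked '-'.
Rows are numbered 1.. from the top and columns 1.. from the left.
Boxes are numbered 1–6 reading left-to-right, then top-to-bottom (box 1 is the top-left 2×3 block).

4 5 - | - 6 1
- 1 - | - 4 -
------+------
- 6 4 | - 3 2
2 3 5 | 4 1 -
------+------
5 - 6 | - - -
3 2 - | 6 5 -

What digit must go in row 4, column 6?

Row 4 already contains {1, 2, 3, 4, 5}.
Column 6 already contains {1, 2}.
Its 2×3 block (box 4) already contains {1, 2, 3, 4}.
The only value from 1–6 not eliminated is 6, so row 4, column 6 = 6.

6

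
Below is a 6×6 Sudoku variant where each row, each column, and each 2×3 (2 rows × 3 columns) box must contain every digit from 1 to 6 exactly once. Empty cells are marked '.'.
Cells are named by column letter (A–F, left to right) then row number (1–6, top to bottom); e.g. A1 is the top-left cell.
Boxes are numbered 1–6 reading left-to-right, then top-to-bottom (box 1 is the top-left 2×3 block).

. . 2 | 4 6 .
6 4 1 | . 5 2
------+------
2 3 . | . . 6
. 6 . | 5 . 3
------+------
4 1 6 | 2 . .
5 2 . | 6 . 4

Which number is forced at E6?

1

Cell E6 itself could take any of {1, 3} by direct elimination.
Consider where 1 can go in row 6.
C6 is out (column C already has a 1).
So the only cell in row 6 that can hold 1 is E6.
Therefore E6 = 1.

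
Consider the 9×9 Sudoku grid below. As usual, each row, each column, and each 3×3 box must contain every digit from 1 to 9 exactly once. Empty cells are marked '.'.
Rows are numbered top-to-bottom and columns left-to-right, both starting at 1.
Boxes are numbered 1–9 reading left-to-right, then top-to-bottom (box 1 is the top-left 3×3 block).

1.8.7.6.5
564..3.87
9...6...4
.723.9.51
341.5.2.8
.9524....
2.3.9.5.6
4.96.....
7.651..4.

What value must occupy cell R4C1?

6

Cell R4C1 itself could take any of {6, 8} by direct elimination.
Consider where 6 can go in row 4.
R4C5 is out (column 5 already has a 6).
R4C7 is out (column 7 already has a 6).
So the only cell in row 4 that can hold 6 is R4C1.
Therefore R4C1 = 6.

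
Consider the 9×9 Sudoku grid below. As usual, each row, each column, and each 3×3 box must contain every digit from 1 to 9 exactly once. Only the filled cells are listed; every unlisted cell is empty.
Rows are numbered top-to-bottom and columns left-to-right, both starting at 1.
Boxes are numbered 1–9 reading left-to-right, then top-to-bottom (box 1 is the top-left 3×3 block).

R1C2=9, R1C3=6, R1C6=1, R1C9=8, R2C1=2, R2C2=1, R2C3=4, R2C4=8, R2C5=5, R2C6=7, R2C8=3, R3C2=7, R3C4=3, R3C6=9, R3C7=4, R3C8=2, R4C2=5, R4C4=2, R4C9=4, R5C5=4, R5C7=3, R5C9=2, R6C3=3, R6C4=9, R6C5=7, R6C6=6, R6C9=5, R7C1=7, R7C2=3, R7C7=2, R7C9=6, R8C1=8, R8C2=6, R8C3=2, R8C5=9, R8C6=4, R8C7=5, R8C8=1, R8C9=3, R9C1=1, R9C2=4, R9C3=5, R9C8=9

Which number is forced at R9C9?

Row 9 already contains {1, 4, 5, 9}.
Column 9 already contains {2, 3, 4, 5, 6, 8}.
Its 3×3 block (box 9) already contains {1, 2, 3, 5, 6, 9}.
The only value from 1–9 not eliminated is 7, so R9C9 = 7.

7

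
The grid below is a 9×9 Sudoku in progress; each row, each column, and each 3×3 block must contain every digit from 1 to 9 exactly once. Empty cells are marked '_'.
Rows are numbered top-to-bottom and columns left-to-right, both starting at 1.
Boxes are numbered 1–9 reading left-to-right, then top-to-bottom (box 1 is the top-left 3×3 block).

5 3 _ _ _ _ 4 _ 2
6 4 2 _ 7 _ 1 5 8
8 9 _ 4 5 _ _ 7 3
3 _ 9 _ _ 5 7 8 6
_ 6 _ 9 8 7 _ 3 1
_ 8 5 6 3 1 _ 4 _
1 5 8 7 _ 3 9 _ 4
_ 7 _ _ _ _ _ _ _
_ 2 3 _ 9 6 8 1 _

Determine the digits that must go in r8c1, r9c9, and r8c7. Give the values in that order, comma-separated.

9,7,3

For r8c1:
  Consider where 9 can go in box 7.
  r8c3 is out (column 3 already has a 9).
  r9c1 is out (row 9 already has a 9).
  So the only cell in box 7 that can hold 9 is r8c1.
  So r8c1 = 9.
For r9c9:
  Consider where 7 can go in box 9.
  r7c8 is out (row 7 already has a 7).
  r8c7 is out (row 8 already has a 7).
  r8c8 is out (row 8 already has a 7).
  r8c9 is out (row 8 already has a 7).
  So the only cell in box 9 that can hold 7 is r9c9.
  So r9c9 = 7.
For r8c7:
  Consider where 3 can go in row 8.
  r8c1 is out (column 1 already has a 3). r8c3 is out (column 3 already has a 3). r8c4 is out (box 8 already has a 3). r8c5 is out (column 5 already has a 3). The remaining empty cells in row 8 are similarly blocked.
  So the only cell in row 8 that can hold 3 is r8c7.
  So r8c7 = 3.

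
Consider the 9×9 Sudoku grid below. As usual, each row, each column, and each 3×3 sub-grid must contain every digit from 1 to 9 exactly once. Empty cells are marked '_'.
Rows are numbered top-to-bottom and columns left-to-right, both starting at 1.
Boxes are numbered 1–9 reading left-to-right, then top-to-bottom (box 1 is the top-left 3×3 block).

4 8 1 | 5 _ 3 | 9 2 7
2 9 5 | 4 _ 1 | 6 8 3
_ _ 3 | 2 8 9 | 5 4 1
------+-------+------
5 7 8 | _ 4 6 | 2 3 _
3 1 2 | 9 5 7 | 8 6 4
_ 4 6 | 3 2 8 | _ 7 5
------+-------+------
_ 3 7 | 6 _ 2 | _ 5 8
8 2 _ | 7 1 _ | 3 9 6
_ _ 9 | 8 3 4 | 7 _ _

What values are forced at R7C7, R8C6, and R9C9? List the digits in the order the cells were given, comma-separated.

For R7C7:
  Consider where 4 can go in column 7.
  R6C7 is out (row 6 already has a 4).
  So the only cell in column 7 that can hold 4 is R7C7.
  So R7C7 = 4.
For R8C6:
  Row 8 already contains {1, 2, 3, 6, 7, 8, 9}.
  Column 6 already contains {1, 2, 3, 4, 6, 7, 8, 9}.
  Its 3×3 block (box 8) already contains {1, 2, 3, 4, 6, 7, 8}.
  The only value from 1–9 not eliminated is 5, so R8C6 = 5.
For R9C9:
  Row 9 already contains {3, 4, 7, 8, 9}.
  Column 9 already contains {1, 3, 4, 5, 6, 7, 8}.
  Its 3×3 block (box 9) already contains {3, 5, 6, 7, 8, 9}.
  The only value from 1–9 not eliminated is 2, so R9C9 = 2.

4,5,2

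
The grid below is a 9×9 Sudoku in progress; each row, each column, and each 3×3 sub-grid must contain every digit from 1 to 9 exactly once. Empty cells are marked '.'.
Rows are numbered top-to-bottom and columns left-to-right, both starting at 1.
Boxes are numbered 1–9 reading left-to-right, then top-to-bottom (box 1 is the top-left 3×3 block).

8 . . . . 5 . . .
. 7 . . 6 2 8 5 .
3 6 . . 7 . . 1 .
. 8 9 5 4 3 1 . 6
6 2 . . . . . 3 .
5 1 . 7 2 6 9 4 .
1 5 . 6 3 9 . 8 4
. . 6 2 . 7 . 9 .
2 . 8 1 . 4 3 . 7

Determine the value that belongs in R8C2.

3

Cell R8C2 itself could take any of {3, 4} by direct elimination.
Consider where 3 can go in column 2.
R1C2 is out (box 1 already has a 3).
R9C2 is out (row 9 already has a 3).
So the only cell in column 2 that can hold 3 is R8C2.
Therefore R8C2 = 3.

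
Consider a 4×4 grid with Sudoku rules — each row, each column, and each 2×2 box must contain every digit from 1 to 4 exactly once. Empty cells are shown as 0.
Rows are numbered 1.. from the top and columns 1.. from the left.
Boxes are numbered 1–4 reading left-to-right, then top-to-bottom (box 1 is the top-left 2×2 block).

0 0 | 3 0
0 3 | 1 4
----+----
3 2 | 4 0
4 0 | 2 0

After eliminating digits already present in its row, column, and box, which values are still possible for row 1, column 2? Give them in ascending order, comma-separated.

1,4

Row 1 already contains {3}.
Column 2 already contains {2, 3}.
Its 2×2 block (box 1) already contains {3}.
Removing those from 1–4 leaves {1, 4} as the candidates for row 1, column 2.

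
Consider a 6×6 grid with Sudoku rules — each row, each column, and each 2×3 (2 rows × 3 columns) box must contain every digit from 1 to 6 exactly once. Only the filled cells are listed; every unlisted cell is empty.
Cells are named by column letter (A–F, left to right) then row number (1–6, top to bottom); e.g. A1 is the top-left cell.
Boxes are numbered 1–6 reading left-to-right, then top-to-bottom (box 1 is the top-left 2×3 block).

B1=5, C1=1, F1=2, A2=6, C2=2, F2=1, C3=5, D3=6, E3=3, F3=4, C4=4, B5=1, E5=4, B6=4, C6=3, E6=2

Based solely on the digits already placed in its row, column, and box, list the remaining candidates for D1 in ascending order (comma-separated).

Row 1 already contains {1, 2, 5}.
Column D already contains {6}.
Its 2×3 block (box 2) already contains {1, 2}.
Removing those from 1–6 leaves {3, 4} as the candidates for D1.

3,4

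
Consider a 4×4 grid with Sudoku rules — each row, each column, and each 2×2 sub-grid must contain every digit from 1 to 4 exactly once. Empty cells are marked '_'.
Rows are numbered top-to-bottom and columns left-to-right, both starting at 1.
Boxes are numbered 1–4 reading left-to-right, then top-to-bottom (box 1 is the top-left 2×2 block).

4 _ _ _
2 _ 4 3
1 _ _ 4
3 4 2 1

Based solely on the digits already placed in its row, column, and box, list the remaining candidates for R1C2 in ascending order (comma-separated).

1,3

Row 1 already contains {4}.
Column 2 already contains {4}.
Its 2×2 block (box 1) already contains {2, 4}.
Removing those from 1–4 leaves {1, 3} as the candidates for R1C2.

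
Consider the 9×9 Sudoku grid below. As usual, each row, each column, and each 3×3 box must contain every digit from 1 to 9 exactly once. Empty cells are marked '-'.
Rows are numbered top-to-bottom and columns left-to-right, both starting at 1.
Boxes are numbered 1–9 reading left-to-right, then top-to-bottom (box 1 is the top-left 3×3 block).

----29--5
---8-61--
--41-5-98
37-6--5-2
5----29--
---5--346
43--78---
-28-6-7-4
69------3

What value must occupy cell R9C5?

Cell R9C5 itself could take any of {1, 4, 5} by direct elimination.
Consider where 5 can go in box 8.
R7C4 is out (column 4 already has a 5).
R8C4 is out (column 4 already has a 5).
R8C6 is out (column 6 already has a 5).
R9C4 is out (column 4 already has a 5).
R9C6 is out (column 6 already has a 5).
So the only cell in box 8 that can hold 5 is R9C5.
Therefore R9C5 = 5.

5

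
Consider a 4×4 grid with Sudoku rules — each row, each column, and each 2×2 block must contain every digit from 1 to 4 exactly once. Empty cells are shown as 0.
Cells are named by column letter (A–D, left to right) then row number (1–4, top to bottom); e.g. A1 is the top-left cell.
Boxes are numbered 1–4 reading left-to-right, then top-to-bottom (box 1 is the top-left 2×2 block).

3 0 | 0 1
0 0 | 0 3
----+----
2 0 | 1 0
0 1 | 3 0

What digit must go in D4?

2

Cell D4 itself could take any of {2, 4} by direct elimination.
Consider where 2 can go in row 4.
A4 is out (column A already has a 2).
So the only cell in row 4 that can hold 2 is D4.
Therefore D4 = 2.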